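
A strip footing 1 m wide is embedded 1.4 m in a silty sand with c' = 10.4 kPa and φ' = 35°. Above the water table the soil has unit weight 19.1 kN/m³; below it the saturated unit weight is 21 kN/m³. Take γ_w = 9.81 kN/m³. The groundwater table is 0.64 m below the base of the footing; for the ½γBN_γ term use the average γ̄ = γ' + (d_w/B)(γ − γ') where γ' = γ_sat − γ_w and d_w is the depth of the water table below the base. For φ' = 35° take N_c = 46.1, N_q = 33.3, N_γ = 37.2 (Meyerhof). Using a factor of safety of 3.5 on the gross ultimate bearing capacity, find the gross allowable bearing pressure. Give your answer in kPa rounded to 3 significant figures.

q = γ·D_f = 19.1 × 1.4 = 26.74 kPa.
γ' = 11.19 kN/m³; averaging over the depth B below the base, γ̄ = γ' + (d_w/B)(γ − γ') = 16.252 kN/m³.
c·N_c = 10.4 × 46.1 = 479.44 kPa
q·N_q = 26.74 × 33.3 = 890.44 kPa
0.5·γ·B·N_γ = 0.5 × 16.252 × 1 × 37.2 = 302.29 kPa
q_ult = 479.44 + 890.44 + 302.29 = 1672.2 kPa.
q_all = 1672.2 / 3.5 = 477.76 kPa.

q_all ≈ 478 kPa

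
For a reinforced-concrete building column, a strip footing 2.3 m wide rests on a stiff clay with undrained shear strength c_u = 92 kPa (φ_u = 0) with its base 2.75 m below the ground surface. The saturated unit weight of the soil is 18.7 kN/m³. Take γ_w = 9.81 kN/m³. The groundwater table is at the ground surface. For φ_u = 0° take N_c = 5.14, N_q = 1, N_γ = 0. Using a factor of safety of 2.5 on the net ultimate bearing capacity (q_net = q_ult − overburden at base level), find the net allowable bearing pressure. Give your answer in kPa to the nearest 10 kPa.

q_all(net) ≈ 190 kPa

With the water table at the surface the whole profile is submerged: γ' = 18.7 − 9.81 = 8.89 kN/m³, so q = γ'·D_f = 24.447 kPa.
q_ult = c·N_c + q·N_q
     = 92 × 5.14 + 24.447 × 1
     = 472.88 + 24.447 = 497.33 kPa.
q_net = 497.33 − 24.447 = 472.88 kPa.
q_all(net) = 472.88 / 2.5 = 189.15 kPa.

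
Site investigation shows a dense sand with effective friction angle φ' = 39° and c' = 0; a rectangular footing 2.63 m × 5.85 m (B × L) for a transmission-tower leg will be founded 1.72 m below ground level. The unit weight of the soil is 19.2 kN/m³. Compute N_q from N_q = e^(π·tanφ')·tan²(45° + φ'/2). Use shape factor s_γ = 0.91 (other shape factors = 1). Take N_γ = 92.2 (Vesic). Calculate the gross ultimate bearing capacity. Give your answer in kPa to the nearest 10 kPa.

tan39° = 0.8098, so N_q = e^(π×0.8098)·tan²(64.5°) = 12.731 × 4.395 = 55.96.
Effective surcharge at the founding depth q = γ·D_f = 19.2 × 1.72 = 33.024 kPa.
q_ult = q·N_q + 0.5·γ·B·N_γ·s_γ
     = 33.024 × 55.957 + 0.5 × 19.2 × 2.63 × 92.2 × 0.91
     = 1847.9 + 2118.4 = 3966.3 kPa.

q_ult ≈ 3970 kPa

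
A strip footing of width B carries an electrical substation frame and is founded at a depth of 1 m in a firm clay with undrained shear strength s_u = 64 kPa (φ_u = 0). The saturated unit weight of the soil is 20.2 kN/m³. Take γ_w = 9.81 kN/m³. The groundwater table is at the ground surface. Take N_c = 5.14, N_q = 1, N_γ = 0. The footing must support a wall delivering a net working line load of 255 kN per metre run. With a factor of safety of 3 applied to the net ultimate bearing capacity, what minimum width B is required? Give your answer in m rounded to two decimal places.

B = 2.33 m

With the water table at the surface the whole profile is submerged: γ' = 20.2 − 9.81 = 10.39 kN/m³, so q = γ'·D_f = 10.39 kPa.
q_ult = c·N_c + q·N_q
     = 64 × 5.14 + 10.39 × 1
     = 328.96 + 10.39 = 339.35 kPa.
For φ = 0 the ½γBN_γ term vanishes, so q_ult is independent of B. q_net = 339.35 − 10.39 = 328.96 kPa; q_all(net) = 328.96/3 = 109.65 kPa.
Required width B = w / q_all(net) = 255 / 109.65 = 2.326 m.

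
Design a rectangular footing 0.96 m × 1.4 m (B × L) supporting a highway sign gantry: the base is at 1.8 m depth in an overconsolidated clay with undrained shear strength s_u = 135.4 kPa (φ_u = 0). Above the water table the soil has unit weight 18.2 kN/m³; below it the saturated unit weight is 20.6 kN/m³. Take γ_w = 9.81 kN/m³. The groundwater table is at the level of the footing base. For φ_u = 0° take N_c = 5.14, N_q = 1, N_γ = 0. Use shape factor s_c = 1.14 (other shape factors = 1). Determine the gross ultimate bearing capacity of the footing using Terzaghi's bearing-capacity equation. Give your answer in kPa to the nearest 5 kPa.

q = γ·D_f = 18.2 × 1.8 = 32.76 kPa.
c·N_c·s_c = 135.4 × 5.14 × 1.14 = 793.39 kPa
q·N_q = 32.76 × 1 = 32.76 kPa
q_ult = 793.39 + 32.76 = 826.15 kPa.

q_ult ≈ 825 kPa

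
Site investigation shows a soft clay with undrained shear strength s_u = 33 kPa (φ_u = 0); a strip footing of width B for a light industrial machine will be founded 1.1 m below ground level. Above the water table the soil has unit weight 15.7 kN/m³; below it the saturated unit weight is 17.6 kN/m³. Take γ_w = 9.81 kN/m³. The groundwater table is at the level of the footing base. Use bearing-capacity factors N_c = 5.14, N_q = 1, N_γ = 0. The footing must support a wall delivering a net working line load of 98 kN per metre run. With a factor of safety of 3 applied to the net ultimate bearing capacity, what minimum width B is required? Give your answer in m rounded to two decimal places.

Effective surcharge at the founding depth q = γ·D_f = 15.7 × 1.1 = 17.27 kPa.
q_ult = c·N_c + q·N_q
     = 33 × 5.14 + 17.27 × 1
     = 169.62 + 17.27 = 186.89 kPa.
For φ = 0 the ½γBN_γ term vanishes, so q_ult is independent of B. q_net = 186.89 − 17.27 = 169.62 kPa; q_all(net) = 169.62/3 = 56.54 kPa.
Required width B = w / q_all(net) = 98 / 56.54 = 1.733 m.

B = 1.73 m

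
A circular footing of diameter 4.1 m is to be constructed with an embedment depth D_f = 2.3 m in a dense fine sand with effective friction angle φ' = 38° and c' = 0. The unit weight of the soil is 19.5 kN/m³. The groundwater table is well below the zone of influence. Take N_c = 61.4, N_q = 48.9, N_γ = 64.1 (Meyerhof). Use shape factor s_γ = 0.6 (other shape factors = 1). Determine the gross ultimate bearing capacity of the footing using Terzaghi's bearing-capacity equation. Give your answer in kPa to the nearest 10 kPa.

q_ult ≈ 3730 kPa

Overburden at base level: q = 19.5 × 2.3 = 44.85 kPa.
Surcharge term q·N_q = 44.85 × 48.9 = 2193.2 kPa; self-weight term 0.5·γ·B·N_γ·s_γ = 0.5 × 19.5 × 4.1 × 64.1 × 0.6 = 1537.4 kPa.
q_ult = 2193.2 + 1537.4 = 3730.6 kPa.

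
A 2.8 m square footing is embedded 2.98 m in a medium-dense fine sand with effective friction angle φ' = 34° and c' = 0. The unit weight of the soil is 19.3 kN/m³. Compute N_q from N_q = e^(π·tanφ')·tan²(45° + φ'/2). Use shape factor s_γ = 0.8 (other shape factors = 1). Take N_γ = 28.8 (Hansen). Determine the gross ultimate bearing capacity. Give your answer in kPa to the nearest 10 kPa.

q_ult ≈ 2320 kPa

tan34° = 0.6745, so N_q = e^(π×0.6745)·tan²(62°) = 8.323 × 3.537 = 29.44.
q = γ·D_f = 19.3 × 2.98 = 57.514 kPa.
q·N_q = 57.514 × 29.44 = 1693.2 kPa
0.5·γ·B·N_γ·s_γ = 0.5 × 19.3 × 2.8 × 28.8 × 0.8 = 622.54 kPa
q_ult = 1693.2 + 622.54 = 2315.7 kPa.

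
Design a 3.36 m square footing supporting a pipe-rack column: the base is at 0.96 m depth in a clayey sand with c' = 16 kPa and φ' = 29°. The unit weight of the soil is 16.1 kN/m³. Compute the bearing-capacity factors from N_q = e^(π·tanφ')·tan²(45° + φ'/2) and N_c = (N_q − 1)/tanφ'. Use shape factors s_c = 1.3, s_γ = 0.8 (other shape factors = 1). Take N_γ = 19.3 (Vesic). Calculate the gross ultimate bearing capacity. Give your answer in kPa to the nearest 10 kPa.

tan29° = 0.5543, so N_q = e^(π×0.5543)·tan²(59.5°) = 5.705 × 2.882 = 16.44.
N_c = (16.44 − 1)/tan29° = 27.86.
Overburden at base level: q = 16.1 × 0.96 = 15.456 kPa.
Cohesion term c·N_c·s_c = 16 × 27.86 × 1.3 = 579.5 kPa; surcharge term q·N_q = 15.456 × 16.443 = 254.15 kPa; self-weight term 0.5·γ·B·N_γ·s_γ = 0.5 × 16.1 × 3.36 × 19.3 × 0.8 = 417.62 kPa.
q_ult = 579.5 + 254.15 + 417.62 = 1251.3 kPa.

q_ult ≈ 1250 kPa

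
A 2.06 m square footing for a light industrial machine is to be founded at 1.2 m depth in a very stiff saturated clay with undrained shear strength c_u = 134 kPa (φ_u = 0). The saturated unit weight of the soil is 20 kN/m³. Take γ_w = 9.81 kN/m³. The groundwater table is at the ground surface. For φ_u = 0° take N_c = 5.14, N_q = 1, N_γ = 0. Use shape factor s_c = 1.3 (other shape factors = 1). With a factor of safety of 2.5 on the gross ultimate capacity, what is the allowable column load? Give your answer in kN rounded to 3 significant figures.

P_all ≈ 1540 kN

Water table at ground surface, so effective unit weight γ' = 20 − 9.81 = 10.19 kN/m³ is used throughout; overburden q = 10.19 × 1.2 = 12.228 kPa.
Cohesion term c·N_c·s_c = 134 × 5.14 × 1.3 = 895.39 kPa; surcharge term q·N_q = 12.228 × 1 = 12.228 kPa.
q_ult = 895.39 + 12.228 = 907.62 kPa.
Gross allowable pressure q_all = 907.62 / 2.5 = 363.05 kPa.
Footing area = 4.2436 m², so allowable column load = 363.05 × 4.2436 = 1540.6 kN.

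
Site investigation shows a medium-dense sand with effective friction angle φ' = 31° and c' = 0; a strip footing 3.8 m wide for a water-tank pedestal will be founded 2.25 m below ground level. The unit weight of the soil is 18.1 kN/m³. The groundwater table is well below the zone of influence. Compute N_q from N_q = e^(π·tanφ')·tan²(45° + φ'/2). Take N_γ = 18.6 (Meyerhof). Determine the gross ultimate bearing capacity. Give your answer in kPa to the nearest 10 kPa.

tan31° = 0.6009, so N_q = e^(π×0.6009)·tan²(60.5°) = 6.604 × 3.124 = 20.63.
Overburden at base level: q = 18.1 × 2.25 = 40.725 kPa.
Surcharge term q·N_q = 40.725 × 20.631 = 840.19 kPa; self-weight term 0.5·γ·B·N_γ = 0.5 × 18.1 × 3.8 × 18.6 = 639.65 kPa.
q_ult = 840.19 + 639.65 = 1479.8 kPa.

q_ult ≈ 1480 kPa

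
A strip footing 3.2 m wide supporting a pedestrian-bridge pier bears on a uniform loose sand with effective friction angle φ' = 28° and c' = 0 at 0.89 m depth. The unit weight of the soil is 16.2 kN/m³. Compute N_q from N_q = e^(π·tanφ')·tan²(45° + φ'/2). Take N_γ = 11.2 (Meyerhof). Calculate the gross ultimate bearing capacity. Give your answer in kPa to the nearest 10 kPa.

tan28° = 0.5317, so N_q = e^(π×0.5317)·tan²(59°) = 5.314 × 2.77 = 14.72.
Effective surcharge at the founding depth q = γ·D_f = 16.2 × 0.89 = 14.418 kPa.
q_ult = q·N_q + 0.5·γ·B·N_γ
     = 14.418 × 14.72 + 0.5 × 16.2 × 3.2 × 11.2
     = 212.23 + 290.3 = 502.54 kPa.

q_ult ≈ 500 kPa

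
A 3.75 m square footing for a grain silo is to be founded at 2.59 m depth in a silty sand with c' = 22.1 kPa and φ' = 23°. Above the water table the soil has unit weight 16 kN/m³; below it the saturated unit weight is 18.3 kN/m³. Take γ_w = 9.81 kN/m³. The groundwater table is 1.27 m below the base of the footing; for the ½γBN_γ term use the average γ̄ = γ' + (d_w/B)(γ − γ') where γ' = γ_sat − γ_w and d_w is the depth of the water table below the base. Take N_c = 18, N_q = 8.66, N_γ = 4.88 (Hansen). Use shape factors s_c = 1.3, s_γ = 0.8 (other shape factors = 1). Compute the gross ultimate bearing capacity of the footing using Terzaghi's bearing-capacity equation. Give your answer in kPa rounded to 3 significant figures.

q_ult ≈ 957 kPa

Overburden at base level: q = 16 × 2.59 = 41.44 kPa.
The water table is 1.27 m below the base (< B = 3.75 m), so the ½γBN_γ term uses γ̄ = γ' + (d_w/B)(γ − γ') = 8.49 + (1.27/3.75)(16 − 8.49) = 11.033 kN/m³.
Cohesion term c·N_c·s_c = 22.1 × 18 × 1.3 = 517.14 kPa; surcharge term q·N_q = 41.44 × 8.66 = 358.87 kPa; self-weight term 0.5·γ·B·N_γ·s_γ = 0.5 × 11.033 × 3.75 × 4.88 × 0.8 = 80.764 kPa.
q_ult = 517.14 + 358.87 + 80.764 = 956.77 kPa.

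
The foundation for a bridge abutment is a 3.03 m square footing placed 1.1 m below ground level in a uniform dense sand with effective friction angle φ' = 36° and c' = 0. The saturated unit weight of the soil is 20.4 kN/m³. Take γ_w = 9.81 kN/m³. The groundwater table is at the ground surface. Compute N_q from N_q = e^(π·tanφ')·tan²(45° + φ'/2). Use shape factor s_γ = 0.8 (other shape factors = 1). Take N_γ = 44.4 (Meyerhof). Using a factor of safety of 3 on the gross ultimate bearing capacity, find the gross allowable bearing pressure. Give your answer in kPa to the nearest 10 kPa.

q_all ≈ 340 kPa

N_q = e^(π·tan36°)·tan²(63°) = 37.75.
γ' = 20.4 − 9.81 = 10.59 kN/m³ (submerged throughout). q = 10.59 × 1.1 = 11.649 kPa; the same γ' applies in the ½γBN_γ term.
q·N_q = 11.649 × 37.752 = 439.78 kPa
0.5·γ·B·N_γ·s_γ = 0.5 × 10.59 × 3.03 × 44.4 × 0.8 = 569.88 kPa
q_ult = 439.78 + 569.88 = 1009.7 kPa.
q_all = 1009.7 / 3 = 336.55 kPa.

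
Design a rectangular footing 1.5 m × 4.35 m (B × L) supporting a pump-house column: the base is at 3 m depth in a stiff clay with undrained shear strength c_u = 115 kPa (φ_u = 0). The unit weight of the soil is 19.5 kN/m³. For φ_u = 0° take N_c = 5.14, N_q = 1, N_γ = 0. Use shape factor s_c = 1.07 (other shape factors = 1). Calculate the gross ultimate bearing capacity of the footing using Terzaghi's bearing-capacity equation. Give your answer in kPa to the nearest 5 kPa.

q_ult ≈ 690 kPa

q = γ·D_f = 19.5 × 3 = 58.5 kPa.
c·N_c·s_c = 115 × 5.14 × 1.07 = 632.48 kPa
q·N_q = 58.5 × 1 = 58.5 kPa
q_ult = 632.48 + 58.5 = 690.98 kPa.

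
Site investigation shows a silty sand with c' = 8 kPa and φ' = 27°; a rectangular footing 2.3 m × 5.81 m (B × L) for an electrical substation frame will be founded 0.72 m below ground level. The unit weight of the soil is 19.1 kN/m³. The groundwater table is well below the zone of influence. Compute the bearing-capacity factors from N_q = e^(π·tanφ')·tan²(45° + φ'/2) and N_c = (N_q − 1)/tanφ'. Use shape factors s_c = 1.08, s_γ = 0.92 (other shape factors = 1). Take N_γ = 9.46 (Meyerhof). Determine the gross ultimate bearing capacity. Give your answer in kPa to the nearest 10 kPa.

tan27° = 0.5095, so N_q = e^(π×0.5095)·tan²(58.5°) = 4.957 × 2.663 = 13.2.
N_c = (13.2 − 1)/tan27° = 23.94.
Effective surcharge at the founding depth q = γ·D_f = 19.1 × 0.72 = 13.752 kPa.
q_ult = c·N_c·s_c + q·N_q + 0.5·γ·B·N_γ·s_γ
     = 8 × 23.942 × 1.08 + 13.752 × 13.199 + 0.5 × 19.1 × 2.3 × 9.46 × 0.92
     = 206.86 + 181.51 + 191.17 = 579.54 kPa.

q_ult ≈ 580 kPa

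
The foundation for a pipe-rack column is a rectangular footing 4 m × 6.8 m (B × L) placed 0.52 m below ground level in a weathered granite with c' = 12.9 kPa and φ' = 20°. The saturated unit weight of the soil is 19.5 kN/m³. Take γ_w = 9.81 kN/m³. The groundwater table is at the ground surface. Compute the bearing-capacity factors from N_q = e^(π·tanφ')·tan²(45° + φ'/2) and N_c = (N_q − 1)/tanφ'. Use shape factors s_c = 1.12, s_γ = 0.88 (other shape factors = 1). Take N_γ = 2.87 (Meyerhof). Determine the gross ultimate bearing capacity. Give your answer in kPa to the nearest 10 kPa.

tan20° = 0.364, so N_q = e^(π×0.364)·tan²(55°) = 3.138 × 2.04 = 6.4.
N_c = (6.4 − 1)/tan20° = 14.83.
Water table at ground surface, so effective unit weight γ' = 19.5 − 9.81 = 9.69 kN/m³ is used throughout; overburden q = 9.69 × 0.52 = 5.0388 kPa; the same γ' applies in the ½γBN_γ term.
Cohesion term c·N_c·s_c = 12.9 × 14.835 × 1.12 = 214.33 kPa; surcharge term q·N_q = 5.0388 × 6.3994 = 32.245 kPa; self-weight term 0.5·γ·B·N_γ·s_γ = 0.5 × 9.69 × 4 × 2.87 × 0.88 = 48.946 kPa.
q_ult = 214.33 + 32.245 + 48.946 = 295.52 kPa.

q_ult ≈ 300 kPa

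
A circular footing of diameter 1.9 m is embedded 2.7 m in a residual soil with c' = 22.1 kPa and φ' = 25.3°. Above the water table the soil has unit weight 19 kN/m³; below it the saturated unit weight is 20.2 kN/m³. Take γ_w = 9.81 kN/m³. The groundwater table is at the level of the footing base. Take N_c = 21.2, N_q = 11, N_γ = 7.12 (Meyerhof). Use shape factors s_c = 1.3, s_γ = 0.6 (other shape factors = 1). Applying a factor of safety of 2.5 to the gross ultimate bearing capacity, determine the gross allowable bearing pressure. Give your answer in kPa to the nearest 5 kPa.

q = γ·D_f = 19 × 2.7 = 51.3 kPa.
For the ½γBN_γ term take γ' = 20.2 − 9.81 = 10.39 kN/m³ (soil below base is submerged).
c·N_c·s_c = 22.1 × 21.2 × 1.3 = 609.08 kPa
q·N_q = 51.3 × 11 = 564.3 kPa
0.5·γ·B·N_γ·s_γ = 0.5 × 10.39 × 1.9 × 7.12 × 0.6 = 42.167 kPa
q_ult = 609.08 + 564.3 + 42.167 = 1215.5 kPa.
q_all = q_ult / FS = 1215.5 / 2.5 = 486.22 kPa.

q_all ≈ 485 kPa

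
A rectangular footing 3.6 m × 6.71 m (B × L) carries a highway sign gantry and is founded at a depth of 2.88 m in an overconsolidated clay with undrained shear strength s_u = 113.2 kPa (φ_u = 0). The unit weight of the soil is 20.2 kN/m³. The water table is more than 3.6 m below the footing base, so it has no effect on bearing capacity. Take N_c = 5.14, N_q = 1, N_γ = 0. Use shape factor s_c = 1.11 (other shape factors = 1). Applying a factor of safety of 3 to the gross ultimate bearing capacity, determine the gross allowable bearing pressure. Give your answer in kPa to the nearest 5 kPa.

q_all ≈ 235 kPa

q = γ·D_f = 20.2 × 2.88 = 58.176 kPa.
c·N_c·s_c = 113.2 × 5.14 × 1.11 = 645.85 kPa
q·N_q = 58.176 × 1 = 58.176 kPa
q_ult = 645.85 + 58.176 = 704.03 kPa.
q_all = q_ult / FS = 704.03 / 3 = 234.68 kPa.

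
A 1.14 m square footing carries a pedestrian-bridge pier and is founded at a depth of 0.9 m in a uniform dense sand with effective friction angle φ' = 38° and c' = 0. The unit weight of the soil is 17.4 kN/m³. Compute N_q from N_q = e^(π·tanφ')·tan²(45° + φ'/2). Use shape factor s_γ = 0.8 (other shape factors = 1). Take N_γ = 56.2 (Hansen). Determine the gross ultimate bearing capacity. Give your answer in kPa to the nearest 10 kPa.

tan38° = 0.7813, so N_q = e^(π×0.7813)·tan²(64°) = 11.64 × 4.204 = 48.93.
Effective surcharge at the founding depth q = γ·D_f = 17.4 × 0.9 = 15.66 kPa.
q_ult = q·N_q + 0.5·γ·B·N_γ·s_γ
     = 15.66 × 48.933 + 0.5 × 17.4 × 1.14 × 56.2 × 0.8
     = 766.29 + 445.91 = 1212.2 kPa.

q_ult ≈ 1210 kPa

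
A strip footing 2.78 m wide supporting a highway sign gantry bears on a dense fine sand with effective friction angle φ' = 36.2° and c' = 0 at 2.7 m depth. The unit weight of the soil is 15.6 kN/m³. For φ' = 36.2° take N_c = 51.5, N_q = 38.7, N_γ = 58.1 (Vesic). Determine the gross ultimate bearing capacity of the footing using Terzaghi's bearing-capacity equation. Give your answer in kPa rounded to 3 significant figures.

q_ult ≈ 2890 kPa

Effective surcharge at the founding depth q = γ·D_f = 15.6 × 2.7 = 42.12 kPa.
q_ult = q·N_q + 0.5·γ·B·N_γ
     = 42.12 × 38.7 + 0.5 × 15.6 × 2.78 × 58.1
     = 1630 + 1259.8 = 2889.9 kPa.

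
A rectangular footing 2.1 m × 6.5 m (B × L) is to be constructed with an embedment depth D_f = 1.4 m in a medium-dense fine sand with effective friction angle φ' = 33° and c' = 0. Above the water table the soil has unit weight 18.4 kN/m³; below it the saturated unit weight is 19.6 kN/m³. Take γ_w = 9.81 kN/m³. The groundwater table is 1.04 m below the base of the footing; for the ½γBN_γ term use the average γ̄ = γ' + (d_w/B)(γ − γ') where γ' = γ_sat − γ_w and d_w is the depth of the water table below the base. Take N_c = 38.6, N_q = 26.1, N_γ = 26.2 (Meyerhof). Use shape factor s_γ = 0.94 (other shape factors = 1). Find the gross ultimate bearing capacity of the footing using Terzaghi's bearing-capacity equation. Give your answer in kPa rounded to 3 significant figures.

q_ult ≈ 1040 kPa

Effective surcharge at the founding depth q = γ·D_f = 18.4 × 1.4 = 25.76 kPa.
With d_w = 1.04 m < B, γ̄ = 9.79 + (1.04/2.1) × (18.4 − 9.79) = 14.054 kN/m³.
q_ult = q·N_q + 0.5·γ·B·N_γ·s_γ
     = 25.76 × 26.1 + 0.5 × 14.054 × 2.1 × 26.2 × 0.94
     = 672.34 + 363.43 = 1035.8 kPa.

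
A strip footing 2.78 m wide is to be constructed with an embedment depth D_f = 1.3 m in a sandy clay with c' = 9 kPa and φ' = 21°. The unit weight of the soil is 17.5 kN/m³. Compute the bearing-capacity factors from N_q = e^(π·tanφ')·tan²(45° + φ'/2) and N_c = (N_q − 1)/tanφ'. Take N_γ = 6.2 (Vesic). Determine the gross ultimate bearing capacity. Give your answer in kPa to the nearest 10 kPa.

tan21° = 0.3839, so N_q = e^(π×0.3839)·tan²(55.5°) = 3.34 × 2.117 = 7.07.
N_c = (7.07 − 1)/tan21° = 15.81.
Overburden at base level: q = 17.5 × 1.3 = 22.75 kPa.
Cohesion term c·N_c = 9 × 15.815 = 142.33 kPa; surcharge term q·N_q = 22.75 × 7.0708 = 160.86 kPa; self-weight term 0.5·γ·B·N_γ = 0.5 × 17.5 × 2.78 × 6.2 = 150.81 kPa.
q_ult = 142.33 + 160.86 + 150.81 = 454.01 kPa.

q_ult ≈ 450 kPa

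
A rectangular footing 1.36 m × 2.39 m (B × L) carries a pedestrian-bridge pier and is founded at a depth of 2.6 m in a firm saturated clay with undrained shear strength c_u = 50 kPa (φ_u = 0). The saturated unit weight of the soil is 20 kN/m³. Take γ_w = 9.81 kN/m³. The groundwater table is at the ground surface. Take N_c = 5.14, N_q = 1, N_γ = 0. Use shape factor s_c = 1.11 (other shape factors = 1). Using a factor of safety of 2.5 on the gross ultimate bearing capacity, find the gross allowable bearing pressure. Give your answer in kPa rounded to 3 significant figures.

Water table at ground surface, so effective unit weight γ' = 20 − 9.81 = 10.19 kN/m³ is used throughout; overburden q = 10.19 × 2.6 = 26.494 kPa.
Cohesion term c·N_c·s_c = 50 × 5.14 × 1.11 = 285.27 kPa; surcharge term q·N_q = 26.494 × 1 = 26.494 kPa.
q_ult = 285.27 + 26.494 = 311.76 kPa.
q_all = 311.76 / 2.5 = 124.71 kPa.

q_all ≈ 125 kPa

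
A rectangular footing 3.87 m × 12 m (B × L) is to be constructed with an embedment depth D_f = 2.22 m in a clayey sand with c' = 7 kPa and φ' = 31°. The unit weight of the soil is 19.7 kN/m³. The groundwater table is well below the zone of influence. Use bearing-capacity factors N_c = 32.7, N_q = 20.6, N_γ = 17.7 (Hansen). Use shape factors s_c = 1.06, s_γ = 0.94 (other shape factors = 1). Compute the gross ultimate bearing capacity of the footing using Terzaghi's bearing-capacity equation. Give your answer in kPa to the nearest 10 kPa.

Overburden at base level: q = 19.7 × 2.22 = 43.734 kPa.
Cohesion term c·N_c·s_c = 7 × 32.7 × 1.06 = 242.63 kPa; surcharge term q·N_q = 43.734 × 20.6 = 900.92 kPa; self-weight term 0.5·γ·B·N_γ·s_γ = 0.5 × 19.7 × 3.87 × 17.7 × 0.94 = 634.23 kPa.
q_ult = 242.63 + 900.92 + 634.23 = 1777.8 kPa.

q_ult ≈ 1780 kPa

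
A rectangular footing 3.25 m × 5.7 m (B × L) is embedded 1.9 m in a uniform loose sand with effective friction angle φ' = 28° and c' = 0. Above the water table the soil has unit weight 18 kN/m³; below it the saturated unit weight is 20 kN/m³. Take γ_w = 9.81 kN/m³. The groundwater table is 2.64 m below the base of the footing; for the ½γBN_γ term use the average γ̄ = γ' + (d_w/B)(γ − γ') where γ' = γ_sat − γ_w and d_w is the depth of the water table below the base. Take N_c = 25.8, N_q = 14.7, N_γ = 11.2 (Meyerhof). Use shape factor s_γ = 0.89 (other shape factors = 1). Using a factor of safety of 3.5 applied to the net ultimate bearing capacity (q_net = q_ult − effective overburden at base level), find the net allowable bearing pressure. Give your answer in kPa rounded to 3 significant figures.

Effective surcharge at the founding depth q = γ·D_f = 18 × 1.9 = 34.2 kPa.
With d_w = 2.64 m < B, γ̄ = 10.19 + (2.64/3.25) × (18 − 10.19) = 16.534 kN/m³.
q_ult = q·N_q + 0.5·γ·B·N_γ·s_γ
     = 34.2 × 14.7 + 0.5 × 16.534 × 3.25 × 11.2 × 0.89
     = 502.74 + 267.82 = 770.56 kPa.
Net ultimate: q_net = 770.56 − 34.2 = 736.36 kPa.
q_all(net) = 736.36 / 3.5 = 210.39 kPa.

q_all(net) ≈ 210 kPa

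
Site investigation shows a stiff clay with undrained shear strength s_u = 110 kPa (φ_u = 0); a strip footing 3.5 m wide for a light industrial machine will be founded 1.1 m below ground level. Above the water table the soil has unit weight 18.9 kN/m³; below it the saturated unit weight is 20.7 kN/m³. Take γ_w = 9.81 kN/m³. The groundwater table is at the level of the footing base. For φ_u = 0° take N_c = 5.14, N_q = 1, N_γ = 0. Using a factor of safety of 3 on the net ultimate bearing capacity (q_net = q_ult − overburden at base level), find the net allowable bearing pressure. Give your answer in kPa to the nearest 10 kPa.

q_all(net) ≈ 190 kPa

Overburden at base level: q = 18.9 × 1.1 = 20.79 kPa.
Cohesion term c·N_c = 110 × 5.14 = 565.4 kPa; surcharge term q·N_q = 20.79 × 1 = 20.79 kPa.
q_ult = 565.4 + 20.79 = 586.19 kPa.
q_net = 586.19 − 20.79 = 565.4 kPa.
q_all(net) = 565.4 / 3 = 188.47 kPa.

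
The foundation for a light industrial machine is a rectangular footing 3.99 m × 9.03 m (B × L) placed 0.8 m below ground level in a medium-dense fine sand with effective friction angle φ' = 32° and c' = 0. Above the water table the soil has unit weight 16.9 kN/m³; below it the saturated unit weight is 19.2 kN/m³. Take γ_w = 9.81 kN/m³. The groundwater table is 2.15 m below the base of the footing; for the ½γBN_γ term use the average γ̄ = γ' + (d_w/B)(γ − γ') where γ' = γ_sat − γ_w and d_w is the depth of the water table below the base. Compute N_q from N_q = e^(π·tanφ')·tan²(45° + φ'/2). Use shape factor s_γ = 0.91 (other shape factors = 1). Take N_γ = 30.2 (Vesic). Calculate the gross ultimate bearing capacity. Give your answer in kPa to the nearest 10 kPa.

tan32° = 0.6249, so N_q = e^(π×0.6249)·tan²(61°) = 7.121 × 3.255 = 23.18.
Overburden at base level: q = 16.9 × 0.8 = 13.52 kPa.
The water table is 2.15 m below the base (< B = 3.99 m), so the ½γBN_γ term uses γ̄ = γ' + (d_w/B)(γ − γ') = 9.39 + (2.15/3.99)(16.9 − 9.39) = 13.437 kN/m³.
Surcharge term q·N_q = 13.52 × 23.177 = 313.35 kPa; self-weight term 0.5·γ·B·N_γ·s_γ = 0.5 × 13.437 × 3.99 × 30.2 × 0.91 = 736.69 kPa.
q_ult = 313.35 + 736.69 = 1050 kPa.

q_ult ≈ 1050 kPa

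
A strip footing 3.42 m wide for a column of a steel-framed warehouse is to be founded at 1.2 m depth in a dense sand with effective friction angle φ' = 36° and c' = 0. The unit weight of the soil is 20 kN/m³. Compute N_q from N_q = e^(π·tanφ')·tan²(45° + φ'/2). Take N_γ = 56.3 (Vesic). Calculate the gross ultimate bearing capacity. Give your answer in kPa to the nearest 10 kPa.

tan36° = 0.7265, so N_q = e^(π×0.7265)·tan²(63°) = 9.801 × 3.852 = 37.75.
Effective surcharge at the founding depth q = γ·D_f = 20 × 1.2 = 24 kPa.
q_ult = q·N_q + 0.5·γ·B·N_γ
     = 24 × 37.752 + 0.5 × 20 × 3.42 × 56.3
     = 906.06 + 1925.5 = 2831.5 kPa.

q_ult ≈ 2830 kPa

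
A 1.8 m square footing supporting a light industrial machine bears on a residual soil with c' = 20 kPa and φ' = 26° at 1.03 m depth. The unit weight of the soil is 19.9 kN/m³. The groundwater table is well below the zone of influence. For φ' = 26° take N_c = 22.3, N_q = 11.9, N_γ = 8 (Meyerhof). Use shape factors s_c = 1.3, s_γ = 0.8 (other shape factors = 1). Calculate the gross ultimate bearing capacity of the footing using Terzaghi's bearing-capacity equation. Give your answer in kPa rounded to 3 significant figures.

q_ult ≈ 938 kPa

Effective surcharge at the founding depth q = γ·D_f = 19.9 × 1.03 = 20.497 kPa.
q_ult = c·N_c·s_c + q·N_q + 0.5·γ·B·N_γ·s_γ
     = 20 × 22.3 × 1.3 + 20.497 × 11.9 + 0.5 × 19.9 × 1.8 × 8 × 0.8
     = 579.8 + 243.91 + 114.62 = 938.34 kPa.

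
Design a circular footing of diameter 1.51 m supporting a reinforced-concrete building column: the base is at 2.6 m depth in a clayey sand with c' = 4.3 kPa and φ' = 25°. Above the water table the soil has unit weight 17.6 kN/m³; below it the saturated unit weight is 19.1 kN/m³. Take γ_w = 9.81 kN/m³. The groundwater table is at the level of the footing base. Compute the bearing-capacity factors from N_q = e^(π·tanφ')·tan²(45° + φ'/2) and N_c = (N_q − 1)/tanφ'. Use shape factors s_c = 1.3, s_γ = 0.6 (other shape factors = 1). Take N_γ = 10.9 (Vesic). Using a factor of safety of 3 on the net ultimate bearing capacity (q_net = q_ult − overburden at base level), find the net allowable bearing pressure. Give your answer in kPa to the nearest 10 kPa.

q_all(net) ≈ 200 kPa

N_q = e^(π·tan25°)·tan²(57.5°) = 10.66; N_c = (N_q − 1)/tanφ' = 20.72.
Overburden at base level: q = 17.6 × 2.6 = 45.76 kPa.
Below the base the soil is submerged, so the ½γBN_γ term uses γ' = 19.1 − 9.81 = 9.29 kN/m³.
Cohesion term c·N_c·s_c = 4.3 × 20.721 × 1.3 = 115.83 kPa; surcharge term q·N_q = 45.76 × 10.662 = 487.9 kPa; self-weight term 0.5·γ·B·N_γ·s_γ = 0.5 × 9.29 × 1.51 × 10.9 × 0.6 = 45.871 kPa.
q_ult = 115.83 + 487.9 + 45.871 = 649.6 kPa.
q_net = 649.6 − 45.76 = 603.84 kPa.
q_all(net) = 603.84 / 3 = 201.28 kPa.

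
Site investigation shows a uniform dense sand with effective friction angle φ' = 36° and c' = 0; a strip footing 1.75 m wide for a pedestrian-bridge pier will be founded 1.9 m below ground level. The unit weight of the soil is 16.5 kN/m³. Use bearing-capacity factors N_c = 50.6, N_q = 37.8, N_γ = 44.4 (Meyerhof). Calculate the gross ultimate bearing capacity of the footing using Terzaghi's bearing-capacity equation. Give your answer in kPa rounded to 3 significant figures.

Overburden at base level: q = 16.5 × 1.9 = 31.35 kPa.
Surcharge term q·N_q = 31.35 × 37.8 = 1185 kPa; self-weight term 0.5·γ·B·N_γ = 0.5 × 16.5 × 1.75 × 44.4 = 641.02 kPa.
q_ult = 1185 + 641.02 = 1826.1 kPa.

q_ult ≈ 1830 kPa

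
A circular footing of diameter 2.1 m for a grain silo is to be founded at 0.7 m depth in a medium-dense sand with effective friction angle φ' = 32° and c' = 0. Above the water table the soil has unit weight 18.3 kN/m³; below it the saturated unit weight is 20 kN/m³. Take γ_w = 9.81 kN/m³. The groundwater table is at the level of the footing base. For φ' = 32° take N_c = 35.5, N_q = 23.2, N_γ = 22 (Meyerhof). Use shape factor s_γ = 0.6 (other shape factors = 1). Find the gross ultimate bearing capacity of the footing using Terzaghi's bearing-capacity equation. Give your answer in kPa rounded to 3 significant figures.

q_ult ≈ 438 kPa

q = γ·D_f = 18.3 × 0.7 = 12.81 kPa.
For the ½γBN_γ term take γ' = 20 − 9.81 = 10.19 kN/m³ (soil below base is submerged).
q·N_q = 12.81 × 23.2 = 297.19 kPa
0.5·γ·B·N_γ·s_γ = 0.5 × 10.19 × 2.1 × 22 × 0.6 = 141.23 kPa
q_ult = 297.19 + 141.23 = 438.43 kPa.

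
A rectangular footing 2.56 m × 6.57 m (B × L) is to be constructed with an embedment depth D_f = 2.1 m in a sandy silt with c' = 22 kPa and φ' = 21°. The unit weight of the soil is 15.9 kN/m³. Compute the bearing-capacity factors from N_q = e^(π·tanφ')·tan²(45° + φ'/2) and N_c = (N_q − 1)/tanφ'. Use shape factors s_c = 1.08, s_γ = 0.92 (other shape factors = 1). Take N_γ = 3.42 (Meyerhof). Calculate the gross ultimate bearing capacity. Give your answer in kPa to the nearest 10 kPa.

q_ult ≈ 680 kPa

tan21° = 0.3839, so N_q = e^(π×0.3839)·tan²(55.5°) = 3.34 × 2.117 = 7.07.
N_c = (7.07 − 1)/tan21° = 15.81.
Overburden at base level: q = 15.9 × 2.1 = 33.39 kPa.
Cohesion term c·N_c·s_c = 22 × 15.815 × 1.08 = 375.76 kPa; surcharge term q·N_q = 33.39 × 7.0708 = 236.09 kPa; self-weight term 0.5·γ·B·N_γ·s_γ = 0.5 × 15.9 × 2.56 × 3.42 × 0.92 = 64.036 kPa.
q_ult = 375.76 + 236.09 + 64.036 = 675.89 kPa.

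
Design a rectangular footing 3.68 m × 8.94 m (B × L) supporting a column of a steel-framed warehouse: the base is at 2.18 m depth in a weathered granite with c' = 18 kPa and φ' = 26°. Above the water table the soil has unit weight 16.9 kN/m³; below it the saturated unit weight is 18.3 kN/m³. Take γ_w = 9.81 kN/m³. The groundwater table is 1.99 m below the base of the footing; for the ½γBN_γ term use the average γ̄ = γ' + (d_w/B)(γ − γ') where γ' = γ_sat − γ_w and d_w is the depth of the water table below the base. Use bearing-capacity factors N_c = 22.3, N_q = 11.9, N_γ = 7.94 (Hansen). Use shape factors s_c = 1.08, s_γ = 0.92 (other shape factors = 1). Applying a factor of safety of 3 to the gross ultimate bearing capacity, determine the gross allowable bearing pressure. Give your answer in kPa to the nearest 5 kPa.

Overburden at base level: q = 16.9 × 2.18 = 36.842 kPa.
The water table is 1.99 m below the base (< B = 3.68 m), so the ½γBN_γ term uses γ̄ = γ' + (d_w/B)(γ − γ') = 8.49 + (1.99/3.68)(16.9 − 8.49) = 13.038 kN/m³.
Cohesion term c·N_c·s_c = 18 × 22.3 × 1.08 = 433.51 kPa; surcharge term q·N_q = 36.842 × 11.9 = 438.42 kPa; self-weight term 0.5·γ·B·N_γ·s_γ = 0.5 × 13.038 × 3.68 × 7.94 × 0.92 = 175.24 kPa.
q_ult = 433.51 + 438.42 + 175.24 = 1047.2 kPa.
q_all = q_ult / FS = 1047.2 / 3 = 349.06 kPa.

q_all ≈ 350 kPa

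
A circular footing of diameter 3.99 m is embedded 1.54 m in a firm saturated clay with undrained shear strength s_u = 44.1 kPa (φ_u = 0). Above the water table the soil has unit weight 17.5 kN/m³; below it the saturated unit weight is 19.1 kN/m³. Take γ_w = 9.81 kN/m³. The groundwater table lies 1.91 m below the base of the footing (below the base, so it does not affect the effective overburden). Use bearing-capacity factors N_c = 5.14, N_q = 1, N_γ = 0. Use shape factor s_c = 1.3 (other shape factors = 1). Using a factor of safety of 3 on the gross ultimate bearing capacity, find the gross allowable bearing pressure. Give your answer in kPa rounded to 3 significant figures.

q_all ≈ 107 kPa

Overburden at base level: q = 17.5 × 1.54 = 26.95 kPa.
Cohesion term c·N_c·s_c = 44.1 × 5.14 × 1.3 = 294.68 kPa; surcharge term q·N_q = 26.95 × 1 = 26.95 kPa.
q_ult = 294.68 + 26.95 = 321.63 kPa.
q_all = 321.63 / 3 = 107.21 kPa.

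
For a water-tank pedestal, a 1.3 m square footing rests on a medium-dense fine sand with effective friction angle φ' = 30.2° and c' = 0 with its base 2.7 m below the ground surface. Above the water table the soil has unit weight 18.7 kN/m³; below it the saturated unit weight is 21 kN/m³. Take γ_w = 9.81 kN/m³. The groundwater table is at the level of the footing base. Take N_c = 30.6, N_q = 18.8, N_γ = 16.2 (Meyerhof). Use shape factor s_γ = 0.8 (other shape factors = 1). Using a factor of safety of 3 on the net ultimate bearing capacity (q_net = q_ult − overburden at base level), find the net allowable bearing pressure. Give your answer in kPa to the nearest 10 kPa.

q_all(net) ≈ 330 kPa

Overburden at base level: q = 18.7 × 2.7 = 50.49 kPa.
Below the base the soil is submerged, so the ½γBN_γ term uses γ' = 21 − 9.81 = 11.19 kN/m³.
Surcharge term q·N_q = 50.49 × 18.8 = 949.21 kPa; self-weight term 0.5·γ·B·N_γ·s_γ = 0.5 × 11.19 × 1.3 × 16.2 × 0.8 = 94.265 kPa.
q_ult = 949.21 + 94.265 = 1043.5 kPa.
q_net = 1043.5 − 50.49 = 992.99 kPa.
q_all(net) = 992.99 / 3 = 331 kPa.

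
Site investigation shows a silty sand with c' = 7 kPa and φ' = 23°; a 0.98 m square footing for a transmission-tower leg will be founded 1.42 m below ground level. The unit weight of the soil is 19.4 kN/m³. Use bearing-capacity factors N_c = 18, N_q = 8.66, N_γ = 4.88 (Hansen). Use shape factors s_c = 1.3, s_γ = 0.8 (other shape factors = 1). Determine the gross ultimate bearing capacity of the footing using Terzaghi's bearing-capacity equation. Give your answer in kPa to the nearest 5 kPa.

q_ult ≈ 440 kPa

Effective surcharge at the founding depth q = γ·D_f = 19.4 × 1.42 = 27.548 kPa.
q_ult = c·N_c·s_c + q·N_q + 0.5·γ·B·N_γ·s_γ
     = 7 × 18 × 1.3 + 27.548 × 8.66 + 0.5 × 19.4 × 0.98 × 4.88 × 0.8
     = 163.8 + 238.57 + 37.111 = 439.48 kPa.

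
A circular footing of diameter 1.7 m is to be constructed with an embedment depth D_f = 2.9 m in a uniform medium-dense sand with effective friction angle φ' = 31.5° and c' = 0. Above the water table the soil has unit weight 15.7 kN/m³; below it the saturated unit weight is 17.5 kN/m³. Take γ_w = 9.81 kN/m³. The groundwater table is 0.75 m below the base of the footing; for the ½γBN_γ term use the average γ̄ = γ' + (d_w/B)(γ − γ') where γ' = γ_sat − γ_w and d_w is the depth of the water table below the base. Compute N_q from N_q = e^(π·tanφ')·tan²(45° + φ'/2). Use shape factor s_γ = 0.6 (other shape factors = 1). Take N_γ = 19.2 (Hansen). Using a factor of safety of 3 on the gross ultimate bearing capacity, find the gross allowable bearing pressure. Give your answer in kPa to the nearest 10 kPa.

q_all ≈ 370 kPa

N_q = e^(π·tan31.5°)·tan²(60.75°) = 21.86.
Overburden at base level: q = 15.7 × 2.9 = 45.53 kPa.
The water table is 0.75 m below the base (< B = 1.7 m), so the ½γBN_γ term uses γ̄ = γ' + (d_w/B)(γ − γ') = 7.69 + (0.75/1.7)(15.7 − 7.69) = 11.224 kN/m³.
Surcharge term q·N_q = 45.53 × 21.861 = 995.34 kPa; self-weight term 0.5·γ·B·N_γ·s_γ = 0.5 × 11.224 × 1.7 × 19.2 × 0.6 = 109.9 kPa.
q_ult = 995.34 + 109.9 = 1105.2 kPa.
q_all = 1105.2 / 3 = 368.41 kPa.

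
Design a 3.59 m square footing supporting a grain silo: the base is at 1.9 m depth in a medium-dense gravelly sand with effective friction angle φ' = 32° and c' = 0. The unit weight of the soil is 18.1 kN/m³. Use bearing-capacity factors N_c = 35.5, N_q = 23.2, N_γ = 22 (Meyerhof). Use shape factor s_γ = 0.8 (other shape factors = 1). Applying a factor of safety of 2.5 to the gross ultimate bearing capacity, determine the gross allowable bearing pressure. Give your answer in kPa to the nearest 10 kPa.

Overburden at base level: q = 18.1 × 1.9 = 34.39 kPa.
Surcharge term q·N_q = 34.39 × 23.2 = 797.85 kPa; self-weight term 0.5·γ·B·N_γ·s_γ = 0.5 × 18.1 × 3.59 × 22 × 0.8 = 571.82 kPa.
q_ult = 797.85 + 571.82 = 1369.7 kPa.
q_all = q_ult / FS = 1369.7 / 2.5 = 547.87 kPa.

q_all ≈ 550 kPa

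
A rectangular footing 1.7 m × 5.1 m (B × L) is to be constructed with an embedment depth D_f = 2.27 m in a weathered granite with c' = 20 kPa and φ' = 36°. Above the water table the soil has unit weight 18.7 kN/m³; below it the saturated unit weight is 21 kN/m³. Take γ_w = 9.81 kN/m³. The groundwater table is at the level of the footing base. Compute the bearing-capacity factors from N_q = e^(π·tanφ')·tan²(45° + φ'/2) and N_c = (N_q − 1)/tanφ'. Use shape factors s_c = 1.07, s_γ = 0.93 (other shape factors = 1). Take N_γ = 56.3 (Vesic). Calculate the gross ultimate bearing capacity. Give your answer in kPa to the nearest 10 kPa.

tan36° = 0.7265, so N_q = e^(π×0.7265)·tan²(63°) = 9.801 × 3.852 = 37.75.
N_c = (37.75 − 1)/tan36° = 50.59.
Overburden at base level: q = 18.7 × 2.27 = 42.449 kPa.
Below the base the soil is submerged, so the ½γBN_γ term uses γ' = 21 − 9.81 = 11.19 kN/m³.
Cohesion term c·N_c·s_c = 20 × 50.585 × 1.07 = 1082.5 kPa; surcharge term q·N_q = 42.449 × 37.752 = 1602.6 kPa; self-weight term 0.5·γ·B·N_γ·s_γ = 0.5 × 11.19 × 1.7 × 56.3 × 0.93 = 498.01 kPa.
q_ult = 1082.5 + 1602.6 + 498.01 = 3183.1 kPa.

q_ult ≈ 3180 kPa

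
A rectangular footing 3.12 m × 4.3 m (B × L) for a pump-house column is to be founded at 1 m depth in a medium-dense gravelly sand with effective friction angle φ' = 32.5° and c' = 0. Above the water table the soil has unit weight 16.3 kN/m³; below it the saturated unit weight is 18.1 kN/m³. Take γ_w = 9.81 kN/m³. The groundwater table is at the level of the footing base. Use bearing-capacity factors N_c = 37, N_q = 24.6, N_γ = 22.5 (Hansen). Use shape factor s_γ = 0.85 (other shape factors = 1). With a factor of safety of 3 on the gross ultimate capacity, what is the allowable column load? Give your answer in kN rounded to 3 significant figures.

Effective surcharge at the founding depth q = γ·D_f = 16.3 × 1 = 16.3 kPa.
The water table coincides with the base, so in the self-weight term γ → γ' = 8.29 kN/m³.
q_ult = q·N_q + 0.5·γ·B·N_γ·s_γ
     = 16.3 × 24.6 + 0.5 × 8.29 × 3.12 × 22.5 × 0.85
     = 400.98 + 247.33 = 648.31 kPa.
Gross allowable pressure q_all = 648.31 / 3 = 216.1 kPa.
Footing area = 13.416 m², so allowable column load = 216.1 × 13.416 = 2899.3 kN.

P_all ≈ 2900 kN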